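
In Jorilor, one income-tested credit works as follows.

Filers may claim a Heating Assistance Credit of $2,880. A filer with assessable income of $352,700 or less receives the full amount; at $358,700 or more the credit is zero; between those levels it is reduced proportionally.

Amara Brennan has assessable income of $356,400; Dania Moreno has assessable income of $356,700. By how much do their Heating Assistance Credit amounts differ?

Amara ($356,400): Heating Assistance Credit: $356,400 is $3,700 into a $6,000 phase-out range, leaving 2,300/6,000 of the credit: $2,880 × 2,300/6,000 = $1,104.
Dania ($356,700): Heating Assistance Credit: $356,700 is $4,000 into a $6,000 phase-out range, leaving 2,000/6,000 of the credit: $2,880 × 2,000/6,000 = $960.
Difference: |$1,104 − $960| = $144.

$144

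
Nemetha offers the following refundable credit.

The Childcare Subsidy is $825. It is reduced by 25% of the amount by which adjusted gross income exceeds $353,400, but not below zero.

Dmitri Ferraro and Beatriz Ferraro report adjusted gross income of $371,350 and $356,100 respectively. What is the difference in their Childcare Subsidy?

$150

Dmitri ($371,350): Childcare Subsidy: 25% of the $17,950 excess over $353,400 is $4,487.50 ≥ base, so the credit is $0.
Beatriz ($356,100): Childcare Subsidy: 25% of the $2,700 excess over $353,400 is $675; credit = $825 − $675 = $150.
Difference: |$0 − $150| = $150.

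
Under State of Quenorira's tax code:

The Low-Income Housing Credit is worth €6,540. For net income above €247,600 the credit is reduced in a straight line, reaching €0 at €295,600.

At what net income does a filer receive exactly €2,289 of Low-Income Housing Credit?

€278,800

€2,289 is 2,289/6,540 of the full €6,540, so 4,251/6,540 of the €48,000 range has been used: income = €247,600 + €48,000 × 4,251/6,540 = €278,800.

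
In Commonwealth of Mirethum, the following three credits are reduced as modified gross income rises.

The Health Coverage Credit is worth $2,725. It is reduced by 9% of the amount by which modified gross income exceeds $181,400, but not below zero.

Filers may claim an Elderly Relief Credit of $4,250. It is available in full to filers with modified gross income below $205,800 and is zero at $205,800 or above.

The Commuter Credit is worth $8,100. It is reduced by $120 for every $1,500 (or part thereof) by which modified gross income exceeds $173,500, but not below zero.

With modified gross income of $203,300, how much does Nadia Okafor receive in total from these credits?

Health Coverage Credit: 9% of the $21,900 excess over $181,400 is $1,971; credit = $2,725 − $1,971 = $754.
Elderly Relief Credit: $203,300 is below the $205,800 cutoff, so the full $4,250 applies.
Commuter Credit: income exceeds $173,500 by $29,800, which is 20 full-or-partial $1,500 increments; reduction = 20 × $120 = $2,400, leaving $5,700.
Total: $754 + $4,250 + $5,700 = $10,704.

$10,704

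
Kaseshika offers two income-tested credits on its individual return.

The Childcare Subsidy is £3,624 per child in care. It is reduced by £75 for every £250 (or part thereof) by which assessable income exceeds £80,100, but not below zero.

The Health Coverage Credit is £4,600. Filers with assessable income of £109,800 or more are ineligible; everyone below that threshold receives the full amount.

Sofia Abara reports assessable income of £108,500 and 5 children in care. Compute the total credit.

Childcare Subsidy: base = 5 × £3,624 = £18,120. income exceeds £80,100 by £28,400, which is 114 full-or-partial £250 increments; reduction = 114 × £75 = £8,550, leaving £9,570.
Health Coverage Credit: £108,500 is below the £109,800 cutoff, so the full £4,600 applies.
Total: £9,570 + £4,600 = £14,170.

£14,170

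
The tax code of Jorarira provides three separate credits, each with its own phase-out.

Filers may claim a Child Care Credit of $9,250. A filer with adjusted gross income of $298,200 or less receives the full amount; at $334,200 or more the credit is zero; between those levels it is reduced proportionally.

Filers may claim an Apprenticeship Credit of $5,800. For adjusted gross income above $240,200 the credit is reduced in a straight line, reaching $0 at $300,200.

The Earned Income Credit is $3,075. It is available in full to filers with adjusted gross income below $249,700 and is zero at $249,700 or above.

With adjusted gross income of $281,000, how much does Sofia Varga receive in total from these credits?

Child Care Credit: $281,000 is at or below the $298,200 threshold, so the full $9,250 applies.
Apprenticeship Credit: $281,000 is $40,800 into a $60,000 phase-out range, leaving 19,200/60,000 of the credit: $5,800 × 19,200/60,000 = $1,856.
Earned Income Credit: $281,000 meets or exceeds the $249,700 cutoff, so the credit is $0.
Total: $9,250 + $1,856 + $0 = $11,106.

$11,106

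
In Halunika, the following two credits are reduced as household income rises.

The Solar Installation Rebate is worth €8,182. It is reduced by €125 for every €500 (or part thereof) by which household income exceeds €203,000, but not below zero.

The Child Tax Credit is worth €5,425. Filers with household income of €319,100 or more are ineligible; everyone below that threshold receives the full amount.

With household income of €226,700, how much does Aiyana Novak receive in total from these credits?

€7,607

Solar Installation Rebate: income exceeds €203,000 by €23,700, which is 48 full-or-partial €500 increments; reduction = 48 × €125 = €6,000, leaving €2,182.
Child Tax Credit: €226,700 is below the €319,100 cutoff, so the full €5,425 applies.
Total: €2,182 + €5,425 = €7,607.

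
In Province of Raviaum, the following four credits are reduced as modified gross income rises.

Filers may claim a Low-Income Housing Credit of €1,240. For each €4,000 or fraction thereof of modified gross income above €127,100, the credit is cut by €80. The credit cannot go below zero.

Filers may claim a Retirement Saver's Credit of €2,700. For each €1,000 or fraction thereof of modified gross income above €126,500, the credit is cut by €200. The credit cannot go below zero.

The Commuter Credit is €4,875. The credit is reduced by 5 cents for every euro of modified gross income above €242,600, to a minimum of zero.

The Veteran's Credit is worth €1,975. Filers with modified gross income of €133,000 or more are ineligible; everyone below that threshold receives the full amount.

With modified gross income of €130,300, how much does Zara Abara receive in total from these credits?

Low-Income Housing Credit: income exceeds €127,100 by €3,200, which is 1 full-or-partial €4,000 increment; reduction = 1 × €80 = €80, leaving €1,160.
Retirement Saver's Credit: income exceeds €126,500 by €3,800, which is 4 full-or-partial €1,000 increments; reduction = 4 × €200 = €800, leaving €1,900.
Commuter Credit: €130,300 is at or below the €242,600 threshold, so the full €4,875 applies.
Veteran's Credit: €130,300 is below the €133,000 cutoff, so the full €1,975 applies.
Total: €1,160 + €1,900 + €4,875 + €1,975 = €9,910.

€9,910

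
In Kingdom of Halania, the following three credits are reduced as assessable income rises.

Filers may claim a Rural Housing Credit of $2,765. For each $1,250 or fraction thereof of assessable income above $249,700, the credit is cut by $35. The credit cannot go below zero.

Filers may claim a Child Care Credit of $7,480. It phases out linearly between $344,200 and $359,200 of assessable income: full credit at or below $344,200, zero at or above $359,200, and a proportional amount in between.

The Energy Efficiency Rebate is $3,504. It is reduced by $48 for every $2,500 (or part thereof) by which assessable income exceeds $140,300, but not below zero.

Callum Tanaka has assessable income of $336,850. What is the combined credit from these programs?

$7,795

Rural Housing Credit: income exceeds $249,700 by $87,150, which is 70 full-or-partial $1,250 increments; reduction = 70 × $35 = $2,450, leaving $315.
Child Care Credit: $336,850 is at or below the $344,200 threshold, so the full $7,480 applies.
Energy Efficiency Rebate: income exceeds $140,300 by $196,550 → 79 increments × $48 = $3,792 ≥ base, so the credit is $0.
Total: $315 + $7,480 + $0 = $7,795.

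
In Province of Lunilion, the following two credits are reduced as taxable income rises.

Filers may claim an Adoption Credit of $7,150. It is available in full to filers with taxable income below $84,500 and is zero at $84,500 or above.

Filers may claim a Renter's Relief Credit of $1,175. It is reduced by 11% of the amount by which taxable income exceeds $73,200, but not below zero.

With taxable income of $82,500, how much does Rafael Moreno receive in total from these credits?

$7,302

Adoption Credit: $82,500 is below the $84,500 cutoff, so the full $7,150 applies.
Renter's Relief Credit: 11% of the $9,300 excess over $73,200 is $1,023; credit = $1,175 − $1,023 = $152.
Total: $7,150 + $152 = $7,302.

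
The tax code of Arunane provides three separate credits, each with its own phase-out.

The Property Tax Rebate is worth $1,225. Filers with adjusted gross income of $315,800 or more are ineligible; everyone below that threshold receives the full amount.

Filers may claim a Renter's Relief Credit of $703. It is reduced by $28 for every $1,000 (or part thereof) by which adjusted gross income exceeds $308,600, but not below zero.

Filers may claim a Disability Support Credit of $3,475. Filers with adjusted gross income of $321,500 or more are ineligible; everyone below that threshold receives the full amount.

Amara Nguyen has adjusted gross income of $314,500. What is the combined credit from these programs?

$5,235

Property Tax Rebate: $314,500 is below the $315,800 cutoff, so the full $1,225 applies.
Renter's Relief Credit: income exceeds $308,600 by $5,900, which is 6 full-or-partial $1,000 increments; reduction = 6 × $28 = $168, leaving $535.
Disability Support Credit: $314,500 is below the $321,500 cutoff, so the full $3,475 applies.
Total: $1,225 + $535 + $3,475 = $5,235.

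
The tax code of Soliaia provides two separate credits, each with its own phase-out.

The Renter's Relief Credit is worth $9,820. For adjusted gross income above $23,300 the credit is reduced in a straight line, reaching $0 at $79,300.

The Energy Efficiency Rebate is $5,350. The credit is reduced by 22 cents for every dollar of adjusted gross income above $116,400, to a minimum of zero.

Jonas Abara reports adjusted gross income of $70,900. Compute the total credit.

Renter's Relief Credit: $70,900 is $47,600 into a $56,000 phase-out range, leaving 8,400/56,000 of the credit: $9,820 × 8,400/56,000 = $1,473.
Energy Efficiency Rebate: $70,900 is at or below the $116,400 threshold, so the full $5,350 applies.
Total: $1,473 + $5,350 = $6,823.

$6,823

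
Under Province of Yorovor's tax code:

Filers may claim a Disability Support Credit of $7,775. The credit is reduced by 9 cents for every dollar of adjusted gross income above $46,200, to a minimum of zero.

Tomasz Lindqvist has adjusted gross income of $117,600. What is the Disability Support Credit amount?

Disability Support Credit: 9% of the $71,400 excess over $46,200 is $6,426; credit = $7,775 − $6,426 = $1,349.

$1,349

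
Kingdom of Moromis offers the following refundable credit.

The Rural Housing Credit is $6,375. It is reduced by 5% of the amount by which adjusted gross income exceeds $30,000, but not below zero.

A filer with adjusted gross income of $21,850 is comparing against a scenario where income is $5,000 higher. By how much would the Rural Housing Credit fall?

$0

At $21,850 — $21,850 is at or below the $30,000 threshold, so the full $6,375 applies.
At $26,850 — $26,850 is at or below the $30,000 threshold, so the full $6,375 applies.
Lost: $6,375 − $6,375 = $0.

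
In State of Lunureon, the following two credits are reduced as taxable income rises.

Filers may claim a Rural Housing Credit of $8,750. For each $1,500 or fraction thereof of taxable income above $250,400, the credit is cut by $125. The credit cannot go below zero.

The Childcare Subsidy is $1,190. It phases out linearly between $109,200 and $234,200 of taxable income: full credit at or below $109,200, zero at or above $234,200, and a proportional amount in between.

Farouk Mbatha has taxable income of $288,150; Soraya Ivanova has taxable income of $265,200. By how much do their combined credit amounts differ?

Farouk ($288,150): Rural Housing Credit: income exceeds $250,400 by $37,750, which is 26 full-or-partial $1,500 increments; reduction = 26 × $125 = $3,250, leaving $5,500. Childcare Subsidy: $288,150 is at or above $234,200, so the credit is $0. total $5,500 + $0 = $5,500
Soraya ($265,200): Rural Housing Credit: income exceeds $250,400 by $14,800, which is 10 full-or-partial $1,500 increments; reduction = 10 × $125 = $1,250, leaving $7,500. Childcare Subsidy: $265,200 is at or above $234,200, so the credit is $0. total $7,500 + $0 = $7,500
Difference: |$5,500 − $7,500| = $2,000.

$2,000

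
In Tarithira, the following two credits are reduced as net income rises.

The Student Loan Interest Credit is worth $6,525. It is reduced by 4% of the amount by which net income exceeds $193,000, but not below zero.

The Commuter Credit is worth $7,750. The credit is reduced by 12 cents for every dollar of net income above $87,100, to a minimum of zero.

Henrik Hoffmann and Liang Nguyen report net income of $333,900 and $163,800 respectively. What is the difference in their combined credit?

Henrik ($333,900): Student Loan Interest Credit: 4% of the $140,900 excess over $193,000 is $5,636; credit = $6,525 − $5,636 = $889. Commuter Credit: 12% of the $246,800 excess over $87,100 is $29,616 ≥ base, so the credit is $0. total $889 + $0 = $889
Liang ($163,800): Student Loan Interest Credit: $163,800 is at or below the $193,000 threshold, so the full $6,525 applies. Commuter Credit: 12% of the $76,700 excess over $87,100 is $9,204 ≥ base, so the credit is $0. total $6,525 + $0 = $6,525
Difference: |$889 − $6,525| = $5,636.

$5,636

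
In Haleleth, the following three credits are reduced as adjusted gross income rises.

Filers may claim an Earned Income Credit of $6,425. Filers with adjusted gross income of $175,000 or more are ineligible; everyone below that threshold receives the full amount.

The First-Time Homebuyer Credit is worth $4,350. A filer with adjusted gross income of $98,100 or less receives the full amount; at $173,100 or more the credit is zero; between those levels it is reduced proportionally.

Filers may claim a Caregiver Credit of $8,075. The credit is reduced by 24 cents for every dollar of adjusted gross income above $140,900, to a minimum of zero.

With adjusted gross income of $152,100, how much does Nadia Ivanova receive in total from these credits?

Earned Income Credit: $152,100 is below the $175,000 cutoff, so the full $6,425 applies.
First-Time Homebuyer Credit: $152,100 is $54,000 into a $75,000 phase-out range, leaving 21,000/75,000 of the credit: $4,350 × 21,000/75,000 = $1,218.
Caregiver Credit: 24% of the $11,200 excess over $140,900 is $2,688; credit = $8,075 − $2,688 = $5,387.
Total: $6,425 + $1,218 + $5,387 = $13,030.

$13,030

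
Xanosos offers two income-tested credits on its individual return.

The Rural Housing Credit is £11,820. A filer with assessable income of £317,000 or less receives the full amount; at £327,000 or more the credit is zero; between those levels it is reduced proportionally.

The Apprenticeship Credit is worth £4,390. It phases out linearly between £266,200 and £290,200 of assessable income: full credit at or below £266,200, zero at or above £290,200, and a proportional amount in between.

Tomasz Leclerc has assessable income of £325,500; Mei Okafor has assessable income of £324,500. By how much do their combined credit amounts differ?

Tomasz (£325,500): Rural Housing Credit: £325,500 is £8,500 into a £10,000 phase-out range, leaving 1,500/10,000 of the credit: £11,820 × 1,500/10,000 = £1,773. Apprenticeship Credit: £325,500 is at or above £290,200, so the credit is £0. total £1,773 + £0 = £1,773
Mei (£324,500): Rural Housing Credit: £324,500 is £7,500 into a £10,000 phase-out range, leaving 2,500/10,000 of the credit: £11,820 × 2,500/10,000 = £2,955. Apprenticeship Credit: £324,500 is at or above £290,200, so the credit is £0. total £2,955 + £0 = £2,955
Difference: |£1,773 − £2,955| = £1,182.

£1,182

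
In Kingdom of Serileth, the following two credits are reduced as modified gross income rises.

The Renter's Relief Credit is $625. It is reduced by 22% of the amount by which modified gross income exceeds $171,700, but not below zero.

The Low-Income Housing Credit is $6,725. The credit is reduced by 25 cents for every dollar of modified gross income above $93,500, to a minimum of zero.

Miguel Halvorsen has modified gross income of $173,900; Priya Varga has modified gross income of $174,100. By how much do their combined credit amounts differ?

$44

Miguel ($173,900): Renter's Relief Credit: 22% of the $2,200 excess over $171,700 is $484; credit = $625 − $484 = $141. Low-Income Housing Credit: 25% of the $80,400 excess over $93,500 is $20,100 ≥ base, so the credit is $0. total $141 + $0 = $141
Priya ($174,100): Renter's Relief Credit: 22% of the $2,400 excess over $171,700 is $528; credit = $625 − $528 = $97. Low-Income Housing Credit: 25% of the $80,600 excess over $93,500 is $20,150 ≥ base, so the credit is $0. total $97 + $0 = $97
Difference: |$141 − $97| = $44.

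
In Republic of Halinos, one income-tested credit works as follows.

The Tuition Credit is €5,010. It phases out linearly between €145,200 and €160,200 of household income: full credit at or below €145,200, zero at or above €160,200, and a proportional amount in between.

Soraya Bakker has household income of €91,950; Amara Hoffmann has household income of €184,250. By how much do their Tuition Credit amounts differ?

Soraya (€91,950): Tuition Credit: €91,950 is at or below the €145,200 threshold, so the full €5,010 applies.
Amara (€184,250): Tuition Credit: €184,250 is at or above €160,200, so the credit is €0.
Difference: |€5,010 − €0| = €5,010.

€5,010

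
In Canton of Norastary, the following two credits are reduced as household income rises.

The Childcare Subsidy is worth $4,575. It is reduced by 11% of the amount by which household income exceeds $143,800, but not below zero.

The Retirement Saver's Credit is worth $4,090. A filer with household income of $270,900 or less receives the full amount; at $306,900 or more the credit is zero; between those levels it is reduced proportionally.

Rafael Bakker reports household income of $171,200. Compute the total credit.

Childcare Subsidy: 11% of the $27,400 excess over $143,800 is $3,014; credit = $4,575 − $3,014 = $1,561.
Retirement Saver's Credit: $171,200 is at or below the $270,900 threshold, so the full $4,090 applies.
Total: $1,561 + $4,090 = $5,651.

$5,651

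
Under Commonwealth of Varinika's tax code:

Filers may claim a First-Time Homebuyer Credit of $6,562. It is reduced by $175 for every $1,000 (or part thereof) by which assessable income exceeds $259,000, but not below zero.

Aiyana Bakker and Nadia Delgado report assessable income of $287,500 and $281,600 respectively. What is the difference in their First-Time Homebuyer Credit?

$1,050

Aiyana ($287,500): First-Time Homebuyer Credit: income exceeds $259,000 by $28,500, which is 29 full-or-partial $1,000 increments; reduction = 29 × $175 = $5,075, leaving $1,487.
Nadia ($281,600): First-Time Homebuyer Credit: income exceeds $259,000 by $22,600, which is 23 full-or-partial $1,000 increments; reduction = 23 × $175 = $4,025, leaving $2,537.
Difference: |$1,487 − $2,537| = $1,050.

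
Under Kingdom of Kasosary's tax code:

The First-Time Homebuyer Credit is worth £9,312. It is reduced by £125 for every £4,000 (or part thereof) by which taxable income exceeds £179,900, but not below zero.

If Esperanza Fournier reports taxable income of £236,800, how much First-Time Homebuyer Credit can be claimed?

First-Time Homebuyer Credit: income exceeds £179,900 by £56,900, which is 15 full-or-partial £4,000 increments; reduction = 15 × £125 = £1,875, leaving £7,437.

£7,437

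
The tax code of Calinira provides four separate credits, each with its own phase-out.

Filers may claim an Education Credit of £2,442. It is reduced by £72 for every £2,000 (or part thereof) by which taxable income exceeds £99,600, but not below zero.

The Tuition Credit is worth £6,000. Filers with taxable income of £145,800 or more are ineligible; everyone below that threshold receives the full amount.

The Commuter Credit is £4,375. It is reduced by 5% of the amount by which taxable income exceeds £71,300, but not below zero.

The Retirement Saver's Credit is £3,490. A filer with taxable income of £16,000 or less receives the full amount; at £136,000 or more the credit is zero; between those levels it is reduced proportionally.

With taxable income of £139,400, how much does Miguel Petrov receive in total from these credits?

£7,972

Education Credit: income exceeds £99,600 by £39,800, which is 20 full-or-partial £2,000 increments; reduction = 20 × £72 = £1,440, leaving £1,002.
Tuition Credit: £139,400 is below the £145,800 cutoff, so the full £6,000 applies.
Commuter Credit: 5% of the £68,100 excess over £71,300 is £3,405; credit = £4,375 − £3,405 = £970.
Retirement Saver's Credit: £139,400 is at or above £136,000, so the credit is £0.
Total: £1,002 + £6,000 + £970 + £0 = £7,972.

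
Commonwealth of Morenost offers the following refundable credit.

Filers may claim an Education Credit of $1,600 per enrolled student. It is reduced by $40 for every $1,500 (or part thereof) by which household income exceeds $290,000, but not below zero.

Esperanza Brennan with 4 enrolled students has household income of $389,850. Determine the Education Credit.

$3,720

Education Credit: base = 4 × $1,600 = $6,400. income exceeds $290,000 by $99,850, which is 67 full-or-partial $1,500 increments; reduction = 67 × $40 = $2,680, leaving $3,720.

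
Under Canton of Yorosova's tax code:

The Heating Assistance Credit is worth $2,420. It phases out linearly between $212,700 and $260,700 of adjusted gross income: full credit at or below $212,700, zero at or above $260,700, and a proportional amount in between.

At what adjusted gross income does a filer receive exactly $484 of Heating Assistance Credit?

$251,100

$484 is 484/2,420 of the full $2,420, so 1,936/2,420 of the $48,000 range has been used: income = $212,700 + $48,000 × 1,936/2,420 = $251,100.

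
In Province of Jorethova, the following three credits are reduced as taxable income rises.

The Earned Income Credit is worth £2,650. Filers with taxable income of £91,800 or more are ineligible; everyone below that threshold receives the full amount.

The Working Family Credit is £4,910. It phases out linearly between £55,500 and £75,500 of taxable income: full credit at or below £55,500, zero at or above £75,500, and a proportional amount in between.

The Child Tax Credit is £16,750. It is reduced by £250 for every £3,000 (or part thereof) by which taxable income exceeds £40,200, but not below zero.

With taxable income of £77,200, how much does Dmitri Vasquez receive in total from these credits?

Earned Income Credit: £77,200 is below the £91,800 cutoff, so the full £2,650 applies.
Working Family Credit: £77,200 is at or above £75,500, so the credit is £0.
Child Tax Credit: income exceeds £40,200 by £37,000, which is 13 full-or-partial £3,000 increments; reduction = 13 × £250 = £3,250, leaving £13,500.
Total: £2,650 + £0 + £13,500 = £16,150.

£16,150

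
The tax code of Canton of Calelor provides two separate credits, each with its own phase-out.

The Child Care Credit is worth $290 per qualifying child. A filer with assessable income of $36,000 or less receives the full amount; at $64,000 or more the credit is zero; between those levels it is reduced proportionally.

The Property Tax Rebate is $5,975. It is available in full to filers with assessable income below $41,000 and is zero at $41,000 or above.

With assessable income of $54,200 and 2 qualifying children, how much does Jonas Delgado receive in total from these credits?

Child Care Credit: base = 2 × $290 = $580. $54,200 is $18,200 into a $28,000 phase-out range, leaving 9,800/28,000 of the credit: $580 × 9,800/28,000 = $203.
Property Tax Rebate: $54,200 meets or exceeds the $41,000 cutoff, so the credit is $0.
Total: $203 + $0 = $203.

$203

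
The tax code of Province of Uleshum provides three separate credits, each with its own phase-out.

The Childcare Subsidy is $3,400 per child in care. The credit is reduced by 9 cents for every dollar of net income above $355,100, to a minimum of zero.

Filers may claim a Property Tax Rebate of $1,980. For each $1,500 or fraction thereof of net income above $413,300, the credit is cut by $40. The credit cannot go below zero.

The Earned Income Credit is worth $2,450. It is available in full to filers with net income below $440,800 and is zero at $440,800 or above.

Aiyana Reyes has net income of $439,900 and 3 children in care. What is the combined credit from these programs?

$6,278

Childcare Subsidy: base = 3 × $3,400 = $10,200. 9% of the $84,800 excess over $355,100 is $7,632; credit = $10,200 − $7,632 = $2,568.
Property Tax Rebate: income exceeds $413,300 by $26,600, which is 18 full-or-partial $1,500 increments; reduction = 18 × $40 = $720, leaving $1,260.
Earned Income Credit: $439,900 is below the $440,800 cutoff, so the full $2,450 applies.
Total: $2,568 + $1,260 + $2,450 = $6,278.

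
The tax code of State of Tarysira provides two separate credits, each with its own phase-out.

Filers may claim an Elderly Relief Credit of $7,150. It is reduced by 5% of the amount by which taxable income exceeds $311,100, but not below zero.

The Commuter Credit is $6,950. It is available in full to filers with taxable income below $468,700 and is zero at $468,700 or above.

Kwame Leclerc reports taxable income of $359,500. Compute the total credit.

Elderly Relief Credit: 5% of the $48,400 excess over $311,100 is $2,420; credit = $7,150 − $2,420 = $4,730.
Commuter Credit: $359,500 is below the $468,700 cutoff, so the full $6,950 applies.
Total: $4,730 + $6,950 = $11,680.

$11,680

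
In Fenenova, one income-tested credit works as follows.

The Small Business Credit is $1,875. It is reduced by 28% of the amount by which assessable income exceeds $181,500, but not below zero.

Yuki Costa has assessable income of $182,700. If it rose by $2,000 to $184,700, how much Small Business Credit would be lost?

At $182,700 — 28% of the $1,200 excess over $181,500 is $336; credit = $1,875 − $336 = $1,539.
At $184,700 — 28% of the $3,200 excess over $181,500 is $896; credit = $1,875 − $896 = $979.
Lost: $1,539 − $979 = $560.

$560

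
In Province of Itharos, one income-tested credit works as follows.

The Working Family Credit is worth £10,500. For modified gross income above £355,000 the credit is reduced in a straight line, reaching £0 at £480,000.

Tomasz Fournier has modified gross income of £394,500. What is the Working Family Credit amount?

£7,182

Working Family Credit: £394,500 is £39,500 into a £125,000 phase-out range, leaving 85,500/125,000 of the credit: £10,500 × 85,500/125,000 = £7,182.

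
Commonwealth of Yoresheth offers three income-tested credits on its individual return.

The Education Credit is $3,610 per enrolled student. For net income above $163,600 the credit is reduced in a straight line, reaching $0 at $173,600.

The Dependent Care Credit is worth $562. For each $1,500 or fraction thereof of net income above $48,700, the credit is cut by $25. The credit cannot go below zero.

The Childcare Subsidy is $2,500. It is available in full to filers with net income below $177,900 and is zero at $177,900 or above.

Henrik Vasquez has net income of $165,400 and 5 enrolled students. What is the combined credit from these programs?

Education Credit: base = 5 × $3,610 = $18,050. $165,400 is $1,800 into a $10,000 phase-out range, leaving 8,200/10,000 of the credit: $18,050 × 8,200/10,000 = $14,801.
Dependent Care Credit: income exceeds $48,700 by $116,700 → 78 increments × $25 = $1,950 ≥ base, so the credit is $0.
Childcare Subsidy: $165,400 is below the $177,900 cutoff, so the full $2,500 applies.
Total: $14,801 + $0 + $2,500 = $17,301.

$17,301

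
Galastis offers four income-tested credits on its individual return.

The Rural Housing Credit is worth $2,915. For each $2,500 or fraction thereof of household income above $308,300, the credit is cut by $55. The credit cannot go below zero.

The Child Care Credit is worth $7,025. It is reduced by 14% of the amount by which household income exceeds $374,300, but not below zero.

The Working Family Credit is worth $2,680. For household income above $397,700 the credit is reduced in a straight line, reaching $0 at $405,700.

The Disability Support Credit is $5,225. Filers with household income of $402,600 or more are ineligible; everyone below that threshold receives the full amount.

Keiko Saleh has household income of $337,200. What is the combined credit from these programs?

$17,185

Rural Housing Credit: income exceeds $308,300 by $28,900, which is 12 full-or-partial $2,500 increments; reduction = 12 × $55 = $660, leaving $2,255.
Child Care Credit: $337,200 is at or below the $374,300 threshold, so the full $7,025 applies.
Working Family Credit: $337,200 is at or below the $397,700 threshold, so the full $2,680 applies.
Disability Support Credit: $337,200 is below the $402,600 cutoff, so the full $5,225 applies.
Total: $2,255 + $7,025 + $2,680 + $5,225 = $17,185.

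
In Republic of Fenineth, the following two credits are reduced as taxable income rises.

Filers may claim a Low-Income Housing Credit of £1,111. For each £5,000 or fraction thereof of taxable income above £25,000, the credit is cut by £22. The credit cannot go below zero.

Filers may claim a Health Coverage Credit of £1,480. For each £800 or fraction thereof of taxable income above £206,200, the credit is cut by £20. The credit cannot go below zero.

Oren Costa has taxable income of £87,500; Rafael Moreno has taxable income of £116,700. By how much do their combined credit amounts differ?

Oren (£87,500): Low-Income Housing Credit: income exceeds £25,000 by £62,500, which is 13 full-or-partial £5,000 increments; reduction = 13 × £22 = £286, leaving £825. Health Coverage Credit: £87,500 is at or below the £206,200 threshold, so the full £1,480 applies. total £825 + £1,480 = £2,305
Rafael (£116,700): Low-Income Housing Credit: income exceeds £25,000 by £91,700, which is 19 full-or-partial £5,000 increments; reduction = 19 × £22 = £418, leaving £693. Health Coverage Credit: £116,700 is at or below the £206,200 threshold, so the full £1,480 applies. total £693 + £1,480 = £2,173
Difference: |£2,305 − £2,173| = £132.

£132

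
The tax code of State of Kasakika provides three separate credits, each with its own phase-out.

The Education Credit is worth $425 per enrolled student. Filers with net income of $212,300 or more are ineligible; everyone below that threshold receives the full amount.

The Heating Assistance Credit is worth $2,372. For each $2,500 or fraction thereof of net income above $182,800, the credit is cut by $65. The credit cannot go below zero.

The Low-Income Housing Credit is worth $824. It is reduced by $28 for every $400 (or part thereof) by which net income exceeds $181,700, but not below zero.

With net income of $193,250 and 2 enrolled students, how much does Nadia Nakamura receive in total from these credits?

Education Credit: base = 2 × $425 = $850. $193,250 is below the $212,300 cutoff, so the full $850 applies.
Heating Assistance Credit: income exceeds $182,800 by $10,450, which is 5 full-or-partial $2,500 increments; reduction = 5 × $65 = $325, leaving $2,047.
Low-Income Housing Credit: income exceeds $181,700 by $11,550, which is 29 full-or-partial $400 increments; reduction = 29 × $28 = $812, leaving $12.
Total: $850 + $2,047 + $12 = $2,909.

$2,909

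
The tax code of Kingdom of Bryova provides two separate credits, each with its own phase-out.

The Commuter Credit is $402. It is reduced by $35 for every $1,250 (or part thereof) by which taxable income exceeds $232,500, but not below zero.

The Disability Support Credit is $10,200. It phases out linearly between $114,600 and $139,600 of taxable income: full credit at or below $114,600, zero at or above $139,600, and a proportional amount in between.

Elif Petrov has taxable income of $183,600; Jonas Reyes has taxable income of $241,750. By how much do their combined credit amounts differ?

Elif ($183,600): Commuter Credit: $183,600 is at or below the $232,500 threshold, so the full $402 applies. Disability Support Credit: $183,600 is at or above $139,600, so the credit is $0. total $402 + $0 = $402
Jonas ($241,750): Commuter Credit: income exceeds $232,500 by $9,250, which is 8 full-or-partial $1,250 increments; reduction = 8 × $35 = $280, leaving $122. Disability Support Credit: $241,750 is at or above $139,600, so the credit is $0. total $122 + $0 = $122
Difference: |$402 − $122| = $280.

$280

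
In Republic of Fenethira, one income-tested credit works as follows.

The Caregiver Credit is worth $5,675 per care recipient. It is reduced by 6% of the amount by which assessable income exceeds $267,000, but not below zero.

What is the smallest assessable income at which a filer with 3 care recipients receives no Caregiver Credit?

$550,750

Full credit = 3 × $5,675 = $17,025.
The credit falls by 6% of each dollar above $267,000, so it reaches zero when the excess is $17,025 / 6% = $283,750: income = $267,000 + $283,750 = $550,750.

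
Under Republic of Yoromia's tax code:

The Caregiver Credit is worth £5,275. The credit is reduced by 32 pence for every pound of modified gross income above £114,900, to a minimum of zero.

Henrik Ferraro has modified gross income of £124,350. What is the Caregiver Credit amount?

Caregiver Credit: 32% of the £9,450 excess over £114,900 is £3,024; credit = £5,275 − £3,024 = £2,251.

£2,251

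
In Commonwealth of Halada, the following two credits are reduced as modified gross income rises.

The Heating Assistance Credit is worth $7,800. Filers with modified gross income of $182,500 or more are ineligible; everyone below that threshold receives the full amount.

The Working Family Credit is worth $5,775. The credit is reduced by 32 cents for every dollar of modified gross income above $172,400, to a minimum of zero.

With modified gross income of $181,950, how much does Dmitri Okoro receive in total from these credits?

Heating Assistance Credit: $181,950 is below the $182,500 cutoff, so the full $7,800 applies.
Working Family Credit: 32% of the $9,550 excess over $172,400 is $3,056; credit = $5,775 − $3,056 = $2,719.
Total: $7,800 + $2,719 = $10,519.

$10,519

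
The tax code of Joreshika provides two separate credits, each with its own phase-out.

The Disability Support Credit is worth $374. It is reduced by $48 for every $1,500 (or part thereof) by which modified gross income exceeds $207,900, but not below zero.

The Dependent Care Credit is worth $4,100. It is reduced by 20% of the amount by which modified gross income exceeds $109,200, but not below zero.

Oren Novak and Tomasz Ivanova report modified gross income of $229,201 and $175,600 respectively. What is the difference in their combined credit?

$374

Oren ($229,201): Disability Support Credit: income exceeds $207,900 by $21,301 → 15 increments × $48 = $720 ≥ base, so the credit is $0. Dependent Care Credit: 20% of the $120,001 excess over $109,200 is $24,000.20 ≥ base, so the credit is $0. total $0 + $0 = $0
Tomasz ($175,600): Disability Support Credit: $175,600 is at or below the $207,900 threshold, so the full $374 applies. Dependent Care Credit: 20% of the $66,400 excess over $109,200 is $13,280 ≥ base, so the credit is $0. total $374 + $0 = $374
Difference: |$0 − $374| = $374.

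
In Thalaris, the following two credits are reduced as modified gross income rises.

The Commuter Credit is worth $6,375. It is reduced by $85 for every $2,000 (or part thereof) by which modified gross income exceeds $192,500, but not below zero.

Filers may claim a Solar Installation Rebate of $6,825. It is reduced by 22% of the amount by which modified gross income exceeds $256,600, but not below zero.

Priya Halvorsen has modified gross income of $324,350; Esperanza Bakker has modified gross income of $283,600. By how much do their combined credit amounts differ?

Priya ($324,350): Commuter Credit: income exceeds $192,500 by $131,850, which is 66 full-or-partial $2,000 increments; reduction = 66 × $85 = $5,610, leaving $765. Solar Installation Rebate: 22% of the $67,750 excess over $256,600 is $14,905 ≥ base, so the credit is $0. total $765 + $0 = $765
Esperanza ($283,600): Commuter Credit: income exceeds $192,500 by $91,100, which is 46 full-or-partial $2,000 increments; reduction = 46 × $85 = $3,910, leaving $2,465. Solar Installation Rebate: 22% of the $27,000 excess over $256,600 is $5,940; credit = $6,825 − $5,940 = $885. total $2,465 + $885 = $3,350
Difference: |$765 − $3,350| = $2,585.

$2,585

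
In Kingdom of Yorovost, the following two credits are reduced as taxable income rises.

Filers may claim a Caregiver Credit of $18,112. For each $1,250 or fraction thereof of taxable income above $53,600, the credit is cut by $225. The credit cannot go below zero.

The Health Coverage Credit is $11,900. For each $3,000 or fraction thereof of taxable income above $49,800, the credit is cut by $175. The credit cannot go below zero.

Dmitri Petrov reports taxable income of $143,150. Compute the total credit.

Caregiver Credit: income exceeds $53,600 by $89,550, which is 72 full-or-partial $1,250 increments; reduction = 72 × $225 = $16,200, leaving $1,912.
Health Coverage Credit: income exceeds $49,800 by $93,350, which is 32 full-or-partial $3,000 increments; reduction = 32 × $175 = $5,600, leaving $6,300.
Total: $1,912 + $6,300 = $8,212.

$8,212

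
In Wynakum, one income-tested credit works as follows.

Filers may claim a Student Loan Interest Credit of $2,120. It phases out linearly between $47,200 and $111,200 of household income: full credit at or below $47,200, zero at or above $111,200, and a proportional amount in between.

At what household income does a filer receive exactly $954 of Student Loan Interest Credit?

$954 is 954/2,120 of the full $2,120, so 1,166/2,120 of the $64,000 range has been used: income = $47,200 + $64,000 × 1,166/2,120 = $82,400.

$82,400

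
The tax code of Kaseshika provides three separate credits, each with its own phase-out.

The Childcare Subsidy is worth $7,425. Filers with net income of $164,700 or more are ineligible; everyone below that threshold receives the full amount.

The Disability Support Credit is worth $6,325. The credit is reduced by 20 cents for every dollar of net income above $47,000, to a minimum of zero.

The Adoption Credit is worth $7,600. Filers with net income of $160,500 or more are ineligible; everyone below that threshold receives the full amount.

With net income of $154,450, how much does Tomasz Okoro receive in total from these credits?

$15,025

Childcare Subsidy: $154,450 is below the $164,700 cutoff, so the full $7,425 applies.
Disability Support Credit: 20% of the $107,450 excess over $47,000 is $21,490 ≥ base, so the credit is $0.
Adoption Credit: $154,450 is below the $160,500 cutoff, so the full $7,600 applies.
Total: $7,425 + $0 + $7,600 = $15,025.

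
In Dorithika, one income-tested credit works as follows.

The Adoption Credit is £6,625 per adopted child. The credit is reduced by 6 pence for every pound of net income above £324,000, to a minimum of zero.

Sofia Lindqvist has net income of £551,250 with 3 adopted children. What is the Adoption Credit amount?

£6,240

Adoption Credit: base = 3 × £6,625 = £19,875. 6% of the £227,250 excess over £324,000 is £13,635; credit = £19,875 − £13,635 = £6,240.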